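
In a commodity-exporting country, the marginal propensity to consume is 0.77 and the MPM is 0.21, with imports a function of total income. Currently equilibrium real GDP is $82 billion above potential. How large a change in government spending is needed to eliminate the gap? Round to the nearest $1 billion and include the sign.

−$36 billion

Spending multiplier = 1/(1 − c + m) = 1/(1 − 0.77 + 0.21) = 1/0.44 ≈ 2.273.
Need ΔY = −$82 billion, so ΔG = ΔY/k = (−$82 billion) × 0.44 ≈ −$36 billion.
The government should cut government spending by $36 billion.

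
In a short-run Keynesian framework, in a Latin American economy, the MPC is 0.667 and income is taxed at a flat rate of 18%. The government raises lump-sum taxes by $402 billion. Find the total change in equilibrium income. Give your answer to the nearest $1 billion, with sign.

A lump-sum tax change of +$402 billion shifts disposable income by −$402 billion; first-round consumption changes by −c × ΔT = −0.667 × (+$402 billion) = −$268.134 billion.
Expenditure multiplier = 1/(1 − c(1−t)) = 1/(1 − 0.667×0.82) = 1/0.45306 ≈ 2.207.
The tax multiplier is −c × k ≈ −1.472, so ΔY = k × (−c·ΔT) = (−$268.134 billion) / 0.45306 ≈ −$592 billion.

−$592 billion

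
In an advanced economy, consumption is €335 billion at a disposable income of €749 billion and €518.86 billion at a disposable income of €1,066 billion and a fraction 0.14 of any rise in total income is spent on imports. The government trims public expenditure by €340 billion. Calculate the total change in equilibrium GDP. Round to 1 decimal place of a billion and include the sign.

−€607.1 billion

MPC = ΔC/ΔYd = (518.86 − 335)/(1,066 − 749) = 183.86/317 = 0.58.
Spending multiplier = 1/(1 − c + m) = 1/(1 − 0.58 + 0.14) = 1/0.56 ≈ 1.786.
ΔY = k × ΔG = (−€340 billion) / 0.56 ≈ −€607.1 billion.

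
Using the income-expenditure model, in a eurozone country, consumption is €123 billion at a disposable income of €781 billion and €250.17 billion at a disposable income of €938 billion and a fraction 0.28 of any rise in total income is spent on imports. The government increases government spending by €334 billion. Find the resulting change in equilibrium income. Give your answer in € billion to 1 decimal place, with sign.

MPC = ΔC/ΔYd = (250.17 − 123)/(938 − 781) = 127.17/157 = 0.81.
Government-spending multiplier = 1/(1 − c + m) = 1/(1 − 0.81 + 0.28) = 1/0.47 ≈ 2.128.
ΔY = k × ΔG = (+€334 billion) / 0.47 ≈ +€710.6 billion.

+€710.6 billion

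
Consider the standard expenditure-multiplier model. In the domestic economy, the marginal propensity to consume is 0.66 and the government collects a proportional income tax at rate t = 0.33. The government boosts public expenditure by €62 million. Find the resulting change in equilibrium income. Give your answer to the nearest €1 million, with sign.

Government-spending multiplier = 1/(1 − c(1−t)) = 1/(1 − 0.66×0.67) = 1/0.5578 ≈ 1.793.
ΔY = k × ΔG = (+€62 million) / 0.5578 ≈ +€111 million.

+€111 million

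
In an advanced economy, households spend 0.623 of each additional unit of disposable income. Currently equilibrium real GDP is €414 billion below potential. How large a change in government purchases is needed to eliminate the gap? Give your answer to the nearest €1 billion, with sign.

Spending multiplier = 1/(1 − MPC) = 1/(1 − 0.623) = 1/0.377 ≈ 2.653.
Need ΔY = +€414 billion, so ΔG = ΔY/k = (+€414 billion) × 0.377 ≈ +€156 billion.
The government should increase government purchases by €156 billion.

+€156 billion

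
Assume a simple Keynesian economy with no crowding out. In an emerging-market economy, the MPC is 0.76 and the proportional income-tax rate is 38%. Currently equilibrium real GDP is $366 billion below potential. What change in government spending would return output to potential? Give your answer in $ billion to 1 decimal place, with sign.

+$193.5 billion

Spending multiplier = 1/(1 − c(1−t)) = 1/(1 − 0.76×0.62) = 1/0.5288 ≈ 1.891.
Need ΔY = +$366 billion, so ΔG = ΔY/k = (+$366 billion) × 0.5288 ≈ +$193.5 billion.
The government should increase government spending by $193.5 billion.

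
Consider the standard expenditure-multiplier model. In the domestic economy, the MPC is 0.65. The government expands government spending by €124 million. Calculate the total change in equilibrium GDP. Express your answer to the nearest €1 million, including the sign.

+€354 million

Spending multiplier = 1/(1 − MPC) = 1/(1 − 0.65) = 1/0.35 ≈ 2.857.
ΔY = k × ΔG = (+€124 million) / 0.35 ≈ +€354 million.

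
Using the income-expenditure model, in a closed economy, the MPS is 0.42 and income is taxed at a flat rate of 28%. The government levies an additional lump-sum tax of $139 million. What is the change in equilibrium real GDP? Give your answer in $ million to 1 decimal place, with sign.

−$138.4 million

MPC = 1 − MPS = 1 − 0.42 = 0.58.
A lump-sum tax change of +$139 million shifts disposable income by −$139 million; first-round consumption changes by −c × ΔT = −0.58 × (+$139 million) = −$80.62 million.
Expenditure multiplier = 1/(1 − c(1−t)) = 1/(1 − 0.58×0.72) = 1/0.5824 ≈ 1.717.
The tax multiplier is −c × k ≈ −0.996, so ΔY = k × (−c·ΔT) = (−$80.62 million) / 0.5824 ≈ −$138.4 million.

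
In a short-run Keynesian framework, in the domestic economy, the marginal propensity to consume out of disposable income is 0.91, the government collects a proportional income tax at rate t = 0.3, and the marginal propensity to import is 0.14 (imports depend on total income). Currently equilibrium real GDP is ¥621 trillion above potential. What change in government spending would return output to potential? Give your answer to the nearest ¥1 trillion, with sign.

Spending multiplier = 1/(1 − c(1−t) + m) = 1/(1 − 0.91×0.7 + 0.14) = 1/0.503 ≈ 1.988.
Need ΔY = −¥621 trillion, so ΔG = ΔY/k = (−¥621 trillion) × 0.503 ≈ −¥312 trillion.
The government should cut government spending by ¥312 trillion.

−¥312 trillion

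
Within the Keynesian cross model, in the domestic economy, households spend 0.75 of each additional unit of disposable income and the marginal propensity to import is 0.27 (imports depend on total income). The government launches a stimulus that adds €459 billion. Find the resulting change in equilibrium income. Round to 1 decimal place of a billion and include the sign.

Government-spending multiplier = 1/(1 − c + m) = 1/(1 − 0.75 + 0.27) = 1/0.52 ≈ 1.923.
ΔY = k × ΔG = (+€459 billion) / 0.52 ≈ +€882.7 billion.

+€882.7 billion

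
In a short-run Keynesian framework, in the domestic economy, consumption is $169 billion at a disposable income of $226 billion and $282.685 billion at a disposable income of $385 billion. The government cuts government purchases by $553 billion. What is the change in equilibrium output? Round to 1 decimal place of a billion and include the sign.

MPC = ΔC/ΔYd = (282.685 − 169)/(385 − 226) = 113.685/159 = 0.715.
Expenditure multiplier = 1/(1 − MPC) = 1/(1 − 0.715) = 1/0.285 ≈ 3.509.
ΔY = k × ΔG = (−$553 billion) / 0.285 ≈ −$1,940.4 billion.

−$1,940.4 billion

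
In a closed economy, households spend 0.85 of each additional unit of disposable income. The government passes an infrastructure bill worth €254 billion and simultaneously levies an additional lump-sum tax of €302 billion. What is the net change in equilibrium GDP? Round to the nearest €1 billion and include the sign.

−€18 billion

Expenditure multiplier = 1/(1 − MPC) = 1/(1 − 0.85) = 1/0.15 ≈ 6.667.
ΔG contributes k·ΔG = (+€254 billion) / 0.15 ≈ +€1,693.3 billion.
ΔT of +€302 billion changes first-round spending by −c·ΔT = −€256.7 billion, contributing k·(−c·ΔT) = (−€256.7 billion) / 0.15 ≈ −€1,711.3 billion.
Net ΔY = k(ΔG − c·ΔT) = (−€2.7 billion) / 0.15 = −€18 billion.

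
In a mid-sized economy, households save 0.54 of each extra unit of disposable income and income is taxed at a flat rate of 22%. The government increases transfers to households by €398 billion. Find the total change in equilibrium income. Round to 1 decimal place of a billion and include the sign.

MPC = 1 − MPS = 1 − 0.54 = 0.46.
The transfer change shifts disposable income by +€398 billion, so first-round consumption changes by c·ΔTR = 0.46 × (+€398 billion) = +€183.08 billion.
Expenditure multiplier = 1/(1 − c(1−t)) = 1/(1 − 0.46×0.78) = 1/0.6412 ≈ 1.56.
The transfer multiplier is c × k ≈ 0.717, so ΔY = k × (c·ΔTR) = (+€183.08 billion) / 0.6412 ≈ +€285.5 billion.

+€285.5 billion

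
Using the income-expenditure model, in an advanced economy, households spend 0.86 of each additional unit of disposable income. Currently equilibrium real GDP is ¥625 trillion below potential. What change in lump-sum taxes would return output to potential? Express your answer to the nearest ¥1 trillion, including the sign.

Spending multiplier = 1/(1 − MPC) = 1/(1 − 0.86) = 1/0.14 ≈ 7.143.
Tax multiplier = −c·k = −0.86/0.14 ≈ −6.143. Need ΔY = +¥625 trillion, so ΔT = ΔY/(−c·k) = −(+¥625 trillion) × 0.14 / 0.86 ≈ −¥102 trillion.
The government should cut lump-sum taxes by ¥102 trillion.

−¥102 trillion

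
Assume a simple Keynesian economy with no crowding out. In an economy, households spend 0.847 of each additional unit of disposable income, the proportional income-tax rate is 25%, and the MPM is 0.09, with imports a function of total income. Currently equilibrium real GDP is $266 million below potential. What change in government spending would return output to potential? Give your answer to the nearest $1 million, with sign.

Spending multiplier = 1/(1 − c(1−t) + m) = 1/(1 − 0.847×0.75 + 0.09) = 1/0.45475 ≈ 2.199.
Need ΔY = +$266 million, so ΔG = ΔY/k = (+$266 million) × 0.45475 ≈ +$121 million.
The government should increase government spending by $121 million.

+$121 million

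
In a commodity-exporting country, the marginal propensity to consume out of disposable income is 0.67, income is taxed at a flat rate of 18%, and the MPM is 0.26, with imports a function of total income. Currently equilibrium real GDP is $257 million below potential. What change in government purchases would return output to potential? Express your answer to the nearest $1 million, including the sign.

+$183 million

Spending multiplier = 1/(1 − c(1−t) + m) = 1/(1 − 0.67×0.82 + 0.26) = 1/0.7106 ≈ 1.407.
Need ΔY = +$257 million, so ΔG = ΔY/k = (+$257 million) × 0.7106 ≈ +$183 million.
The government should increase government purchases by $183 million.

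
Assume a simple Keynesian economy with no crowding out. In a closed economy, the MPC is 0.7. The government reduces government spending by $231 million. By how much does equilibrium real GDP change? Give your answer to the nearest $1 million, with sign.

Spending multiplier = 1/(1 − MPC) = 1/(1 − 0.7) = 1/0.3 ≈ 3.333.
ΔY = k × ΔG = (−$231 million) / 0.3 = −$770 million.

−$770 million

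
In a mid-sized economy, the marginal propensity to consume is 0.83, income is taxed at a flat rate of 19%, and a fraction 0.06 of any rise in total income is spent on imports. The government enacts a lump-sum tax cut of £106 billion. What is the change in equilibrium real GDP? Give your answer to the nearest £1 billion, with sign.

A lump-sum tax change of −£106 billion shifts disposable income by +£106 billion; first-round consumption changes by −c × ΔT = −0.83 × (−£106 billion) = +£87.98 billion.
Expenditure multiplier = 1/(1 − c(1−t) + m) = 1/(1 − 0.83×0.81 + 0.06) = 1/0.3877 ≈ 2.579.
The tax multiplier is −c × k ≈ −2.141, so ΔY = k × (−c·ΔT) = (+£87.98 billion) / 0.3877 ≈ +£227 billion.

+£227 billion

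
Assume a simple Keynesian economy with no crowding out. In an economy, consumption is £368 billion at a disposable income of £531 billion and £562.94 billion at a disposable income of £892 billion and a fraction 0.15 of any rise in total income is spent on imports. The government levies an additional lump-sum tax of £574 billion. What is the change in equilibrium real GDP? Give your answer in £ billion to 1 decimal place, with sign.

MPC = ΔC/ΔYd = (562.94 − 368)/(892 − 531) = 194.94/361 = 0.54.
A lump-sum tax change of +£574 billion shifts disposable income by −£574 billion; first-round consumption changes by −c × ΔT = −0.54 × (+£574 billion) = −£309.96 billion.
Expenditure multiplier = 1/(1 − c + m) = 1/(1 − 0.54 + 0.15) = 1/0.61 ≈ 1.639.
The tax multiplier is −c × k ≈ −0.885, so ΔY = k × (−c·ΔT) = (−£309.96 billion) / 0.61 ≈ −£508.1 billion.

−£508.1 billion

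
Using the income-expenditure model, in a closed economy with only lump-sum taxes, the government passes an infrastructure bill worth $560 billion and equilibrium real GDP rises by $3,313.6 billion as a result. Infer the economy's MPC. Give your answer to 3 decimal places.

0.831

Implied spending multiplier k = ΔY/ΔG = 3,313.6/560 ≈ 5.9171.
Since k = 1/(1 − MPC), MPC = 1 − 1/k = 1 − ΔG/ΔY = 1 − 560/3,313.6 ≈ 0.831.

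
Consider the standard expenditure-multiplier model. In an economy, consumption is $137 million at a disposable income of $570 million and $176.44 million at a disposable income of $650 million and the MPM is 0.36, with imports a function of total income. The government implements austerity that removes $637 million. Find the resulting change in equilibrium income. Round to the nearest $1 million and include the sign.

−$735 million

MPC = ΔC/ΔYd = (176.44 − 137)/(650 − 570) = 39.44/80 = 0.493.
Government-spending multiplier = 1/(1 − c + m) = 1/(1 − 0.493 + 0.36) = 1/0.867 ≈ 1.153.
ΔY = k × ΔG = (−$637 million) / 0.867 ≈ −$735 million.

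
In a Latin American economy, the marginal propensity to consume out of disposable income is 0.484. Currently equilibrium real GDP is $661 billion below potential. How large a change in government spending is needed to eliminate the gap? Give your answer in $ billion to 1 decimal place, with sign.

Spending multiplier = 1/(1 − MPC) = 1/(1 − 0.484) = 1/0.516 ≈ 1.938.
Need ΔY = +$661 billion, so ΔG = ΔY/k = (+$661 billion) × 0.516 ≈ +$341.1 billion.
The government should increase government spending by $341.1 billion.

+$341.1 billion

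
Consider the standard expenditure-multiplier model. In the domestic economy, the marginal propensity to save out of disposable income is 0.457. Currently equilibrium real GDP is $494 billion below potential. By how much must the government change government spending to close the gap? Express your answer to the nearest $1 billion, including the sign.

+$226 billion

MPC = 1 − MPS = 1 − 0.457 = 0.543.
Spending multiplier = 1/(1 − MPC) = 1/(1 − 0.543) = 1/0.457 ≈ 2.188.
Need ΔY = +$494 billion, so ΔG = ΔY/k = (+$494 billion) × 0.457 ≈ +$226 billion.
The government should increase government spending by $226 billion.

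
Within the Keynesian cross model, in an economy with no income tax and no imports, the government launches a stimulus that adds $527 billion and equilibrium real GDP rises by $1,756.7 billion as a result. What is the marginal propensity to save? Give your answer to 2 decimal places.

0.30

Implied spending multiplier k = ΔY/ΔG = 1,756.7/527 ≈ 3.3334.
Since k = 1/(1 − MPC), MPC = 1 − 1/k = 1 − ΔG/ΔY = 1 − 527/1,756.7 ≈ 0.70.
MPS = 1 − MPC = 0.30.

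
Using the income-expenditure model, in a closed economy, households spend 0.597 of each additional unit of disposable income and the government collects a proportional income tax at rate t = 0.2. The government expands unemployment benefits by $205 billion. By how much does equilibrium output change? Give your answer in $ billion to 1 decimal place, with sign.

The transfer change shifts disposable income by +$205 billion, so first-round consumption changes by c·ΔTR = 0.597 × (+$205 billion) = +$122.385 billion.
Expenditure multiplier = 1/(1 − c(1−t)) = 1/(1 − 0.597×0.8) = 1/0.5224 ≈ 1.914.
The transfer multiplier is c × k ≈ 1.143, so ΔY = k × (c·ΔTR) = (+$122.385 billion) / 0.5224 ≈ +$234.3 billion.

+$234.3 billion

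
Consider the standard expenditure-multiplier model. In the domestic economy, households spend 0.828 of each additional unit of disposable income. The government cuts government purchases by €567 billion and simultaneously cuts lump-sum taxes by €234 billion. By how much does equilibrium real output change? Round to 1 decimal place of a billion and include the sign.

−€2,170.0 billion

Expenditure multiplier = 1/(1 − MPC) = 1/(1 − 0.828) = 1/0.172 ≈ 5.814.
ΔG contributes k·ΔG = (−€567 billion) / 0.172 ≈ −€3,296.5 billion.
ΔT of −€234 billion changes first-round spending by −c·ΔT = +€193.752 billion, contributing k·(−c·ΔT) = (+€193.752 billion) / 0.172 ≈ +€1,126.5 billion.
Net ΔY = k(ΔG − c·ΔT) = (−€373.248 billion) / 0.172 ≈ −€2,170 billion.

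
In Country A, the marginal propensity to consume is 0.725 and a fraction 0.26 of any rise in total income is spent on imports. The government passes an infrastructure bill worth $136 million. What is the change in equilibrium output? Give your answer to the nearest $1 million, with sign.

+$254 million

Spending multiplier = 1/(1 − c + m) = 1/(1 − 0.725 + 0.26) = 1/0.535 ≈ 1.869.
ΔY = k × ΔG = (+$136 million) / 0.535 ≈ +$254 million.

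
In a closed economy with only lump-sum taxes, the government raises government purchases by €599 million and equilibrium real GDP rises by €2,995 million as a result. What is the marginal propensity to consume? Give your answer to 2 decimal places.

0.80

Implied spending multiplier k = ΔY/ΔG = 2,995/599 = 5.
Since k = 1/(1 − MPC), MPC = 1 − 1/k = 1 − ΔG/ΔY = 1 − 599/2,995 = 0.80.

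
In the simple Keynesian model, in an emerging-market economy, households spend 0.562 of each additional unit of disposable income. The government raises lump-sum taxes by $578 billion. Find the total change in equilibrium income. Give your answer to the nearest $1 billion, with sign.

A lump-sum tax change of +$578 billion shifts disposable income by −$578 billion; first-round consumption changes by −c × ΔT = −0.562 × (+$578 billion) = −$324.836 billion.
Expenditure multiplier = 1/(1 − MPC) = 1/(1 − 0.562) = 1/0.438 ≈ 2.283.
The tax multiplier is −c × k ≈ −1.283, so ΔY = k × (−c·ΔT) = (−$324.836 billion) / 0.438 ≈ −$742 billion.

−$742 billion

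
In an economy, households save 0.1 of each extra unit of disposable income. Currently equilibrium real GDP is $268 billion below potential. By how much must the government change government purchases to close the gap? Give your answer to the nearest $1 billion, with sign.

+$27 billion

MPC = 1 − MPS = 1 − 0.1 = 0.9.
Spending multiplier = 1/(1 − MPC) = 1/(1 − 0.9) = 1/0.1 = 10.
Need ΔY = +$268 billion, so ΔG = ΔY/k = (+$268 billion) × 0.1 ≈ +$27 billion.
The government should increase government purchases by $27 billion.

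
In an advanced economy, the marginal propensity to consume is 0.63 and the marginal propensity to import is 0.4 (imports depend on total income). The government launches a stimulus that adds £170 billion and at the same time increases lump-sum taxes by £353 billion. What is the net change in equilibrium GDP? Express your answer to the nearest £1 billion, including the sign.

Expenditure multiplier = 1/(1 − c + m) = 1/(1 − 0.63 + 0.4) = 1/0.77 ≈ 1.299.
ΔG contributes k·ΔG = (+£170 billion) / 0.77 ≈ +£220.8 billion.
ΔT of +£353 billion changes first-round spending by −c·ΔT = −£222.39 billion, contributing k·(−c·ΔT) = (−£222.39 billion) / 0.77 ≈ −£288.8 billion.
Net ΔY = k(ΔG − c·ΔT) = (−£52.39 billion) / 0.77 ≈ −£68 billion.

−£68 billion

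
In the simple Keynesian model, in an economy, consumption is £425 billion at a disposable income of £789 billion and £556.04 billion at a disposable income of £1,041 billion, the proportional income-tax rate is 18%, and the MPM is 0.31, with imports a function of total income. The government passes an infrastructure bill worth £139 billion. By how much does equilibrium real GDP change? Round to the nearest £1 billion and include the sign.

MPC = ΔC/ΔYd = (556.04 − 425)/(1,041 − 789) = 131.04/252 = 0.52.
Spending multiplier = 1/(1 − c(1−t) + m) = 1/(1 − 0.52×0.82 + 0.31) = 1/0.8836 ≈ 1.132.
ΔY = k × ΔG = (+£139 billion) / 0.8836 ≈ +£157 billion.

+£157 billion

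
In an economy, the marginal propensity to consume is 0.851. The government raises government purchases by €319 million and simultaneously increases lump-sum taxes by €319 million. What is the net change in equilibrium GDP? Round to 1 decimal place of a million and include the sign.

Expenditure multiplier = 1/(1 − MPC) = 1/(1 − 0.851) = 1/0.149 ≈ 6.711.
ΔG contributes k·ΔG = (+€319 million) / 0.149 ≈ +€2,140.9 million.
ΔT of +€319 million changes first-round spending by −c·ΔT = −€271.469 million, contributing k·(−c·ΔT) = (−€271.469 million) / 0.149 ≈ −€1,821.9 million.
With ΔG = ΔT and no other leakages, the balanced-budget multiplier is 1, so ΔY = ΔG = +€319 million.

+€319.0 million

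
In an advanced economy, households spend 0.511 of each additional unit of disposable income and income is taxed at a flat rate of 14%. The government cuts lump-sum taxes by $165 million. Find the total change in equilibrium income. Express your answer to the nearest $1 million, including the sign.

A lump-sum tax change of −$165 million shifts disposable income by +$165 million; first-round consumption changes by −c × ΔT = −0.511 × (−$165 million) = +$84.315 million.
Expenditure multiplier = 1/(1 − c(1−t)) = 1/(1 − 0.511×0.86) = 1/0.56054 ≈ 1.784.
The tax multiplier is −c × k ≈ −0.912, so ΔY = k × (−c·ΔT) = (+$84.315 million) / 0.56054 ≈ +$150 million.

+$150 million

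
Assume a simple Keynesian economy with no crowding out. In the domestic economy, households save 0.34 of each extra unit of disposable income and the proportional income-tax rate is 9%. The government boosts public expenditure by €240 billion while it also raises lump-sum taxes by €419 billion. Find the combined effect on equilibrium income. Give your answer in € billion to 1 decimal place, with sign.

−€91.5 billion

MPC = 1 − MPS = 1 − 0.34 = 0.66.
Expenditure multiplier = 1/(1 − c(1−t)) = 1/(1 − 0.66×0.91) = 1/0.3994 ≈ 2.504.
ΔG contributes k·ΔG = (+€240 billion) / 0.3994 ≈ +€600.9 billion.
ΔT of +€419 billion changes first-round spending by −c·ΔT = −€276.54 billion, contributing k·(−c·ΔT) = (−€276.54 billion) / 0.3994 ≈ −€692.4 billion.
Net ΔY = k(ΔG − c·ΔT) = (−€36.54 billion) / 0.3994 ≈ −€91.5 billion.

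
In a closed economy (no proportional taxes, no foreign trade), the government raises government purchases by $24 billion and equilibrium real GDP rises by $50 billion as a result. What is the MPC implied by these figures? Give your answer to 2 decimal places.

Implied spending multiplier k = ΔY/ΔG = 50/24 ≈ 2.0833.
Since k = 1/(1 − MPC), MPC = 1 − 1/k = 1 − ΔG/ΔY = 1 − 24/50 = 0.52.

0.52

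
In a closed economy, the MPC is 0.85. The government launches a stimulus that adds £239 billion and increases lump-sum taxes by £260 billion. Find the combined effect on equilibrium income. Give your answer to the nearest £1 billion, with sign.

Expenditure multiplier = 1/(1 − MPC) = 1/(1 − 0.85) = 1/0.15 ≈ 6.667.
ΔG contributes k·ΔG = (+£239 billion) / 0.15 ≈ +£1,593.3 billion.
ΔT of +£260 billion changes first-round spending by −c·ΔT = −£221 billion, contributing k·(−c·ΔT) = (−£221 billion) / 0.15 ≈ −£1,473.3 billion.
Net ΔY = k(ΔG − c·ΔT) = (+£18 billion) / 0.15 = +£120 billion.

+£120 billion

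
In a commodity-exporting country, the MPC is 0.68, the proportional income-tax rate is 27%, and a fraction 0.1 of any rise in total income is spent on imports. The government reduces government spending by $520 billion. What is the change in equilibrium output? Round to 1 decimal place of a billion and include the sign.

Government-spending multiplier = 1/(1 − c(1−t) + m) = 1/(1 − 0.68×0.73 + 0.1) = 1/0.6036 ≈ 1.657.
ΔY = k × ΔG = (−$520 billion) / 0.6036 ≈ −$861.5 billion.

−$861.5 billion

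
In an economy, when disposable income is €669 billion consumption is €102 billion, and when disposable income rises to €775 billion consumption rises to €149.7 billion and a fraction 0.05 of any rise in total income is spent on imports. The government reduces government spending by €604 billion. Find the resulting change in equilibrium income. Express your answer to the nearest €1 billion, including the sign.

−€1,007 billion

MPC = ΔC/ΔYd = (149.7 − 102)/(775 − 669) = 47.7/106 = 0.45.
Expenditure multiplier = 1/(1 − c + m) = 1/(1 − 0.45 + 0.05) = 1/0.6 ≈ 1.667.
ΔY = k × ΔG = (−€604 billion) / 0.6 ≈ −€1,007 billion.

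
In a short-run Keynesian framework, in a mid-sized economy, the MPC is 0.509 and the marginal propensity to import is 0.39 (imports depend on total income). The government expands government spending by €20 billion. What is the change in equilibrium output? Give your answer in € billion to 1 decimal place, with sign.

+€22.7 billion

Expenditure multiplier = 1/(1 − c + m) = 1/(1 − 0.509 + 0.39) = 1/0.881 ≈ 1.135.
ΔY = k × ΔG = (+€20 billion) / 0.881 ≈ +€22.7 billion.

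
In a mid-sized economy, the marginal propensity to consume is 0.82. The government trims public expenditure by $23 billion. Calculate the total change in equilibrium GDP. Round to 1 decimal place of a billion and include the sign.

Expenditure multiplier = 1/(1 − MPC) = 1/(1 − 0.82) = 1/0.18 ≈ 5.556.
ΔY = k × ΔG = (−$23 billion) / 0.18 ≈ −$127.8 billion.

−$127.8 billion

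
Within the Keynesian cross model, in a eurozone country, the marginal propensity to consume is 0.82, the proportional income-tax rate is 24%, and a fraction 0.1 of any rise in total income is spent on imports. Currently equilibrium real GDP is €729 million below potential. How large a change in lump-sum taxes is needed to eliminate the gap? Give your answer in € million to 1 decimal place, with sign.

−€423.9 million

Spending multiplier = 1/(1 − c(1−t) + m) = 1/(1 − 0.82×0.76 + 0.1) = 1/0.4768 ≈ 2.097.
Tax multiplier = −c·k = −0.82/0.4768 ≈ −1.72. Need ΔY = +€729 million, so ΔT = ΔY/(−c·k) = −(+€729 million) × 0.4768 / 0.82 ≈ −€423.9 million.
The government should cut lump-sum taxes by €423.9 million.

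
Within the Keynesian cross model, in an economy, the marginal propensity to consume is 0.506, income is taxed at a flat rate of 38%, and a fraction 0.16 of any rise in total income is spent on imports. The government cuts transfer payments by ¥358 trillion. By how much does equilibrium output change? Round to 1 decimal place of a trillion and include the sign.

−¥214.1 trillion

The transfer change shifts disposable income by −¥358 trillion, so first-round consumption changes by c·ΔTR = 0.506 × (−¥358 trillion) = −¥181.148 trillion.
Expenditure multiplier = 1/(1 − c(1−t) + m) = 1/(1 − 0.506×0.62 + 0.16) = 1/0.84628 ≈ 1.182.
The transfer multiplier is c × k ≈ 0.598, so ΔY = k × (c·ΔTR) = (−¥181.148 trillion) / 0.84628 ≈ −¥214.1 trillion.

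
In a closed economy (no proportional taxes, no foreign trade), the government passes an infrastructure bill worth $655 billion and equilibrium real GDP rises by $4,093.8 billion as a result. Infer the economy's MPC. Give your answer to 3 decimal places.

0.840

Implied spending multiplier k = ΔY/ΔG = 4,093.8/655 ≈ 6.2501.
Since k = 1/(1 − MPC), MPC = 1 − 1/k = 1 − ΔG/ΔY = 1 − 655/4,093.8 ≈ 0.840.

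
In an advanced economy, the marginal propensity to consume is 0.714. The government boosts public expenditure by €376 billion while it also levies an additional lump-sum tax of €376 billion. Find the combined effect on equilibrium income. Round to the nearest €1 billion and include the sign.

Expenditure multiplier = 1/(1 − MPC) = 1/(1 − 0.714) = 1/0.286 ≈ 3.497.
ΔG contributes k·ΔG = (+€376 billion) / 0.286 ≈ +€1,314.7 billion.
ΔT of +€376 billion changes first-round spending by −c·ΔT = −€268.464 billion, contributing k·(−c·ΔT) = (−€268.464 billion) / 0.286 ≈ −€938.7 billion.
With ΔG = ΔT and no other leakages, the balanced-budget multiplier is 1, so ΔY = ΔG = +€376 billion.

+€376 billion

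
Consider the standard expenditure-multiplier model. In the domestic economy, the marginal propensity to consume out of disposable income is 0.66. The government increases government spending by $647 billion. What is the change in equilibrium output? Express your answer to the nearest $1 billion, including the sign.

Government-spending multiplier = 1/(1 − MPC) = 1/(1 − 0.66) = 1/0.34 ≈ 2.941.
ΔY = k × ΔG = (+$647 billion) / 0.34 ≈ +$1,903 billion.

+$1,903 billion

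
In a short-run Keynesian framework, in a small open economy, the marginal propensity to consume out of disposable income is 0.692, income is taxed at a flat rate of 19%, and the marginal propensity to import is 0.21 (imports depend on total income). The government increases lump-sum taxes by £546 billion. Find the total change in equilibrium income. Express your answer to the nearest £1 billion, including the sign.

A lump-sum tax change of +£546 billion shifts disposable income by −£546 billion; first-round consumption changes by −c × ΔT = −0.692 × (+£546 billion) = −£377.832 billion.
Expenditure multiplier = 1/(1 − c(1−t) + m) = 1/(1 − 0.692×0.81 + 0.21) = 1/0.64948 ≈ 1.54.
The tax multiplier is −c × k ≈ −1.065, so ΔY = k × (−c·ΔT) = (−£377.832 billion) / 0.64948 ≈ −£582 billion.

−£582 billion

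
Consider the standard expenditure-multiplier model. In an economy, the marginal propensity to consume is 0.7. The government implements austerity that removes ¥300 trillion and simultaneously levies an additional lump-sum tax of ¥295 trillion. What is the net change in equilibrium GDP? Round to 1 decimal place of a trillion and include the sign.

Expenditure multiplier = 1/(1 − MPC) = 1/(1 − 0.7) = 1/0.3 ≈ 3.333.
ΔG contributes k·ΔG = (−¥300 trillion) / 0.3 = −¥1,000 trillion.
ΔT of +¥295 trillion changes first-round spending by −c·ΔT = −¥206.5 trillion, contributing k·(−c·ΔT) = (−¥206.5 trillion) / 0.3 ≈ −¥688.3 trillion.
Net ΔY = k(ΔG − c·ΔT) = (−¥506.5 trillion) / 0.3 ≈ −¥1,688.3 trillion.

−¥1,688.3 trillion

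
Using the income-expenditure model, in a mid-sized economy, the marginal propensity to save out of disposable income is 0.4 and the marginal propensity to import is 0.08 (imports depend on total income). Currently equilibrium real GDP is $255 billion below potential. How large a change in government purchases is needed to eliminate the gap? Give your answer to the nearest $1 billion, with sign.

MPC = 1 − MPS = 1 − 0.4 = 0.6.
Spending multiplier = 1/(1 − c + m) = 1/(1 − 0.6 + 0.08) = 1/0.48 ≈ 2.083.
Need ΔY = +$255 billion, so ΔG = ΔY/k = (+$255 billion) × 0.48 ≈ +$122 billion.
The government should increase government purchases by $122 billion.

+$122 billion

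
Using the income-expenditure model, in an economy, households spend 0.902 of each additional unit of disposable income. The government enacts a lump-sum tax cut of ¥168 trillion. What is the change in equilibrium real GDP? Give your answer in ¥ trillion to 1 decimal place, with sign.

+¥1,546.3 trillion

A lump-sum tax change of −¥168 trillion shifts disposable income by +¥168 trillion; first-round consumption changes by −c × ΔT = −0.902 × (−¥168 trillion) = +¥151.536 trillion.
Expenditure multiplier = 1/(1 − MPC) = 1/(1 − 0.902) = 1/0.098 ≈ 10.204.
The tax multiplier is −c × k ≈ −9.204, so ΔY = k × (−c·ΔT) = (+¥151.536 trillion) / 0.098 ≈ +¥1,546.3 trillion.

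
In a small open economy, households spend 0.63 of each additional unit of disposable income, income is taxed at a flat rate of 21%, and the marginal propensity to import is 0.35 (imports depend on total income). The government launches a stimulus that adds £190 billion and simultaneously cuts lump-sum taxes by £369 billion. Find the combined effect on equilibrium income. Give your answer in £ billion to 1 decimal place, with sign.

+£495.7 billion

Expenditure multiplier = 1/(1 − c(1−t) + m) = 1/(1 − 0.63×0.79 + 0.35) = 1/0.8523 ≈ 1.173.
ΔG contributes k·ΔG = (+£190 billion) / 0.8523 ≈ +£222.9 billion.
ΔT of −£369 billion changes first-round spending by −c·ΔT = +£232.47 billion, contributing k·(−c·ΔT) = (+£232.47 billion) / 0.8523 ≈ +£272.8 billion.
Net ΔY = k(ΔG − c·ΔT) = (+£422.47 billion) / 0.8523 ≈ +£495.7 billion.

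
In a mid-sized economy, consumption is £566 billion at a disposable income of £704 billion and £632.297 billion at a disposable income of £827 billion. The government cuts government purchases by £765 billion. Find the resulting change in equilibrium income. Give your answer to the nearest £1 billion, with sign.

MPC = ΔC/ΔYd = (632.297 − 566)/(827 − 704) = 66.297/123 = 0.539.
Spending multiplier = 1/(1 − MPC) = 1/(1 − 0.539) = 1/0.461 ≈ 2.169.
ΔY = k × ΔG = (−£765 billion) / 0.461 ≈ −£1,659 billion.

−£1,659 billion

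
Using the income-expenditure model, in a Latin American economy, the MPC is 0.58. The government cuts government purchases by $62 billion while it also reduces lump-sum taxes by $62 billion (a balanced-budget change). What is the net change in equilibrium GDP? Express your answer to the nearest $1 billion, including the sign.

Expenditure multiplier = 1/(1 − MPC) = 1/(1 − 0.58) = 1/0.42 ≈ 2.381.
ΔG contributes k·ΔG = (−$62 billion) / 0.42 ≈ −$147.6 billion.
ΔT of −$62 billion changes first-round spending by −c·ΔT = +$35.96 billion, contributing k·(−c·ΔT) = (+$35.96 billion) / 0.42 ≈ +$85.6 billion.
With ΔG = ΔT and no other leakages, the balanced-budget multiplier is 1, so ΔY = ΔG = −$62 billion.

−$62 billion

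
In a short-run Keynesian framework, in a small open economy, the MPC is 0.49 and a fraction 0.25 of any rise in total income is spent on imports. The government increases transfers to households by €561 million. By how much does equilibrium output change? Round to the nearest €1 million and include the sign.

+€362 million

The transfer change shifts disposable income by +€561 million, so first-round consumption changes by c·ΔTR = 0.49 × (+€561 million) = +€274.89 million.
Expenditure multiplier = 1/(1 − c + m) = 1/(1 − 0.49 + 0.25) = 1/0.76 ≈ 1.316.
The transfer multiplier is c × k ≈ 0.645, so ΔY = k × (c·ΔTR) = (+€274.89 million) / 0.76 ≈ +€362 million.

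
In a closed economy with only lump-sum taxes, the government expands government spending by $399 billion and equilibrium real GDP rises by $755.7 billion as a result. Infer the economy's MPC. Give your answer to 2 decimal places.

0.47

Implied spending multiplier k = ΔY/ΔG = 755.7/399 ≈ 1.894.
Since k = 1/(1 − MPC), MPC = 1 − 1/k = 1 − ΔG/ΔY = 1 − 399/755.7 ≈ 0.47.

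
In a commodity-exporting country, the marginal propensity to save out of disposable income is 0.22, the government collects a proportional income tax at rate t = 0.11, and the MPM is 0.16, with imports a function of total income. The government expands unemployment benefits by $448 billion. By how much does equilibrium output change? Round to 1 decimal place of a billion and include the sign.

+$750.2 billion

MPC = 1 − MPS = 1 − 0.22 = 0.78.
The transfer change shifts disposable income by +$448 billion, so first-round consumption changes by c·ΔTR = 0.78 × (+$448 billion) = +$349.44 billion.
Expenditure multiplier = 1/(1 − c(1−t) + m) = 1/(1 − 0.78×0.89 + 0.16) = 1/0.4658 ≈ 2.147.
The transfer multiplier is c × k ≈ 1.675, so ΔY = k × (c·ΔTR) = (+$349.44 billion) / 0.4658 ≈ +$750.2 billion.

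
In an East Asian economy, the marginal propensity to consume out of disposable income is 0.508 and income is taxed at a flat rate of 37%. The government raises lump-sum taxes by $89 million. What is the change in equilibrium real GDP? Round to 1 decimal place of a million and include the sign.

−$66.5 million

A lump-sum tax change of +$89 million shifts disposable income by −$89 million; first-round consumption changes by −c × ΔT = −0.508 × (+$89 million) = −$45.212 million.
Expenditure multiplier = 1/(1 − c(1−t)) = 1/(1 − 0.508×0.63) = 1/0.67996 ≈ 1.471.
The tax multiplier is −c × k ≈ −0.747, so ΔY = k × (−c·ΔT) = (−$45.212 million) / 0.67996 ≈ −$66.5 million.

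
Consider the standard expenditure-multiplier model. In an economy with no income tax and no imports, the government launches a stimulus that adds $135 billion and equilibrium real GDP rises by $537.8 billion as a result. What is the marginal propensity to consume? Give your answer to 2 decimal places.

Implied spending multiplier k = ΔY/ΔG = 537.8/135 ≈ 3.9837.
Since k = 1/(1 − MPC), MPC = 1 − 1/k = 1 − ΔG/ΔY = 1 − 135/537.8 ≈ 0.75.

0.75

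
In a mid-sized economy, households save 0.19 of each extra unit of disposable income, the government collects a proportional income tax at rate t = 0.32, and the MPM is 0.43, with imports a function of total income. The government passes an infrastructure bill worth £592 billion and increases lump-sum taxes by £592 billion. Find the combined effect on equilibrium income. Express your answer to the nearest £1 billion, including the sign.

+£128 billion

MPC = 1 − MPS = 1 − 0.19 = 0.81.
Expenditure multiplier = 1/(1 − c(1−t) + m) = 1/(1 − 0.81×0.68 + 0.43) = 1/0.8792 ≈ 1.137.
ΔG contributes k·ΔG = (+£592 billion) / 0.8792 ≈ +£673.3 billion.
ΔT of +£592 billion changes first-round spending by −c·ΔT = −£479.52 billion, contributing k·(−c·ΔT) = (−£479.52 billion) / 0.8792 ≈ −£545.4 billion.
Net ΔY = k(ΔG − c·ΔT) = (+£112.48 billion) / 0.8792 ≈ +£128 billion.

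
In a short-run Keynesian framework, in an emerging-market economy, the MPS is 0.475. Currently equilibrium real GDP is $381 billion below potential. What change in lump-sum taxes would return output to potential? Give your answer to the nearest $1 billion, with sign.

−$345 billion

MPC = 1 − MPS = 1 − 0.475 = 0.525.
Spending multiplier = 1/(1 − MPC) = 1/(1 − 0.525) = 1/0.475 ≈ 2.105.
Tax multiplier = −c·k = −0.525/0.475 ≈ −1.105. Need ΔY = +$381 billion, so ΔT = ΔY/(−c·k) = −(+$381 billion) × 0.475 / 0.525 ≈ −$345 billion.
The government should cut lump-sum taxes by $345 billion.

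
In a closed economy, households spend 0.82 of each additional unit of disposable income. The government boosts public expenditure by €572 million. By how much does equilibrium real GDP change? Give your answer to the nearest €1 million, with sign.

Expenditure multiplier = 1/(1 − MPC) = 1/(1 − 0.82) = 1/0.18 ≈ 5.556.
ΔY = k × ΔG = (+€572 million) / 0.18 ≈ +€3,178 million.

+€3,178 million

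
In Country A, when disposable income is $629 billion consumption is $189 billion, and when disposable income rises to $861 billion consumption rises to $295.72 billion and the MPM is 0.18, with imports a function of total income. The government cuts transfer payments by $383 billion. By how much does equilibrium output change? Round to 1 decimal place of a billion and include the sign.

−$244.7 billion

MPC = ΔC/ΔYd = (295.72 − 189)/(861 − 629) = 106.72/232 = 0.46.
The transfer change shifts disposable income by −$383 billion, so first-round consumption changes by c·ΔTR = 0.46 × (−$383 billion) = −$176.18 billion.
Expenditure multiplier = 1/(1 − c + m) = 1/(1 − 0.46 + 0.18) = 1/0.72 ≈ 1.389.
The transfer multiplier is c × k ≈ 0.639, so ΔY = k × (c·ΔTR) = (−$176.18 billion) / 0.72 ≈ −$244.7 billion.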